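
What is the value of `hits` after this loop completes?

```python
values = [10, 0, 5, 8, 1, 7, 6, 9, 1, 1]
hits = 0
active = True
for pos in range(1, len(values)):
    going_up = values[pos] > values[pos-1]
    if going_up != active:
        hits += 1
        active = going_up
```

Count direction changes in [10, 0, 5, 8, 1, 7, 6, 9, 1, 1]
`hits` takes the values: 0 → 1 → 2 → 3 → 4 → 5 → 6 → 7

Answer: 7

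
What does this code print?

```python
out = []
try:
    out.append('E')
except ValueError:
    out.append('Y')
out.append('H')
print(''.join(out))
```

Execution trace: 'E' (try body, no exception) → 'H' (after the try/except). Output: EH

Answer: EH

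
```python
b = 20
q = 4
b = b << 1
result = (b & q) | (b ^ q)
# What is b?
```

Trace:
`b = 20` → b = 20
`q = 4` → q = 4
`b = b << 1` → b = 40
`result = (b & q) | (b ^ q)` → result = 44
So b = 40

Answer: 40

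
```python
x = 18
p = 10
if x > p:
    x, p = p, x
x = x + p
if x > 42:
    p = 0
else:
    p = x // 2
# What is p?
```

Trace:
`x = 18` → x = 18
`p = 10` → p = 10
`if x > p: ...` → x > p is True → x = 10; p = 18
`x = x + p` → x = 28
`if x > 42: ...` → x > 42 is False, take else branch → p = 14
So p = 14

Answer: 14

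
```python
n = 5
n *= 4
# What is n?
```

Trace:
`n = 5` → n = 5
`n *= 4` → n = 20
So n = 20

Answer: 20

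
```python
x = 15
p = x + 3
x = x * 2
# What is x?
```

Trace:
`x = 15` → x = 15
`p = x + 3` → p = 18
`x = x * 2` → x = 30
So x = 30

Answer: 30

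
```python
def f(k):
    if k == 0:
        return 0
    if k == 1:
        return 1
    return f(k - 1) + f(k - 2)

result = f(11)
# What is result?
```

Build up from base cases: f(0)=0, f(1)=1, f(2)=1, f(3)=2, f(4)=3, f(5)=5, f(6)=8, ..., f(11)=89

Answer: 89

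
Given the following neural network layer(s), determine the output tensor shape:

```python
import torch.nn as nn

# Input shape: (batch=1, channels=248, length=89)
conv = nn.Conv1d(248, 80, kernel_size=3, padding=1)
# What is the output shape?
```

Input: (1, 248, 89) -> Output: (1, 80, 89)

Answer: (1, 80, 89)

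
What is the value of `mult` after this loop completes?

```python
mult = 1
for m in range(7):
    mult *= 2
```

2^7 = 128
`mult` takes the values: 1 → 2 → 4 → 8 → 16 → 32 → 64 → 128

Answer: 128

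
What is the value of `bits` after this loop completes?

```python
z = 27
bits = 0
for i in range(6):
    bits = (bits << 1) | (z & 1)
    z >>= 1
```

Reverse lowest 6 bits of 27
`bits` takes the values: 0 → 1 → 3 → 6 → 13 → 27 → 54

Answer: 54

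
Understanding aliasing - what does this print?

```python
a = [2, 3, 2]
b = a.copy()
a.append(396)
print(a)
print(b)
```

Key concept: list.copy() creates independent copy.
Step by step:
`a = [2, 3, 2]` → a = [2, 3, 2]
`b = a.copy()` → b = [2, 3, 2]
`a.append(396)` → a = [2, 3, 2, 396]
`print(a)` → prints [2, 3, 2, 396]
`print(b)` → prints [2, 3, 2]

Answer:
[2, 3, 2, 396]
[2, 3, 2]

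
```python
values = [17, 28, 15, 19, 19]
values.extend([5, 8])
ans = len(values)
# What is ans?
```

Trace:
`values = [17, 28, 15, 19, 19]` → values = [17, 28, 15, 19, 19]
`values.extend([5, 8])` → values = [17, 28, 15, 19, 19, 5, 8]
`ans = len(values)` → ans = 7
So ans = 7

Answer: 7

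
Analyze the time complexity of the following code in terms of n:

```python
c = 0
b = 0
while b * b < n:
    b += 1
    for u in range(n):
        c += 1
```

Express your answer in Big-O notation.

Each loop level contributes: √n × n. Multiplying the contributions gives O(n√n).

Answer: O(n√n)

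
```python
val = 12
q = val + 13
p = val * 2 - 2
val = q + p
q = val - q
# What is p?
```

Trace:
`val = 12` → val = 12
`q = val + 13` → q = 25
`p = val * 2 - 2` → p = 22
`val = q + p` → val = 47
`q = val - q` → q = 22
So p = 22

Answer: 22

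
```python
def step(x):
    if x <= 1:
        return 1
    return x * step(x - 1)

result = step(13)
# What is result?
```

step(13) = 13 * 12 * 11 * 10 * 9 * 8 * 7 * 6 * 5 * 4 * 3 * 2 * 1 = 6227020800

Answer: 6227020800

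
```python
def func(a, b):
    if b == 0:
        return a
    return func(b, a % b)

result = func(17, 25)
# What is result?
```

func(17, 25) -> func(25, 17) -> func(17, 8) -> func(8, 1) -> func(1, 0) -> 1

Answer: 1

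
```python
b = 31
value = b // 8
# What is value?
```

Trace:
`b = 31` → b = 31
`value = b // 8` → value = 3
So value = 3

Answer: 3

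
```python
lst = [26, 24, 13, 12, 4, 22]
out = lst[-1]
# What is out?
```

Trace:
`lst = [26, 24, 13, 12, 4, 22]` → lst = [26, 24, 13, 12, 4, 22]
`out = lst[-1]` → out = 22
So out = 22

Answer: 22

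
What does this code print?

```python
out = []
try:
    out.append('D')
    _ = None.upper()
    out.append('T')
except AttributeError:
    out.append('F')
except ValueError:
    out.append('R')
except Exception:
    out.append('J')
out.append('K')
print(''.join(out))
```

Execution trace: 'D' (try body) → 'F' (except AttributeError) → 'K' (after the try/except). Output: DFK

Answer: DFK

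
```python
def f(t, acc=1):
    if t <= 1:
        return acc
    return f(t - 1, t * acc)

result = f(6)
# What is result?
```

Accumulator trace (n, acc): (6, 1) -> (5, 6) -> (4, 30) -> (3, 120) -> (2, 360) -> (1, 720) -> return 720

Answer: 720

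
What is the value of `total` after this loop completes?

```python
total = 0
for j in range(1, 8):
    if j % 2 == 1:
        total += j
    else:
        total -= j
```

Add odd, subtract even
`total` takes the values: 0 → 1 → -1 → 2 → -2 → 3 → -3 → 4

Answer: 4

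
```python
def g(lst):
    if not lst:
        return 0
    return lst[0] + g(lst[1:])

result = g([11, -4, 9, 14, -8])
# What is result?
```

11 + (-4) + 9 + 14 + (-8) + 0 = 22

Answer: 22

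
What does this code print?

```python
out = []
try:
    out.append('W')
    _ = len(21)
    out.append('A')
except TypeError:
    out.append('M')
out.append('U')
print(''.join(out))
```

Execution trace: 'W' (try body) → 'M' (except TypeError) → 'U' (after the try/except). Output: WMU

Answer: WMU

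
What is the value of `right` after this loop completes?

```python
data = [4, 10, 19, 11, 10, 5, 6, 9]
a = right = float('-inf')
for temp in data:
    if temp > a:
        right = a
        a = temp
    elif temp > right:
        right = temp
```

Second largest (with repeats) in [4, 10, 19, 11, 10, 5, 6, 9]
`right` takes the values: -inf → 4 → 10 → 11

Answer: 11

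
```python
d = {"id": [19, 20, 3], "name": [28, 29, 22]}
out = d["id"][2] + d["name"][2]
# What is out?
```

Trace:
`d = {"id": [19, 20, 3], "name": [28, 29, 22]}` → d = {'id': [19, 20, 3], 'name': [28, 29, 22]}
`out = d["id"][2] + d["name"][2]` → out = 25
So out = 25

Answer: 25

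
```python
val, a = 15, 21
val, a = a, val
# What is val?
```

Trace:
`val, a = 15, 21` → val = 15; a = 21
`val, a = a, val` → val = 21; a = 15
So val = 21

Answer: 21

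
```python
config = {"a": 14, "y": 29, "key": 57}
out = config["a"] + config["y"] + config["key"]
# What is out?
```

Trace:
`config = {"a": 14, "y": 29, "key": 57}` → config = {'a': 14, 'y': 29, 'key': 57}
`out = config["a"] + config["y"] + config["key"]` → out = 100
So out = 100

Answer: 100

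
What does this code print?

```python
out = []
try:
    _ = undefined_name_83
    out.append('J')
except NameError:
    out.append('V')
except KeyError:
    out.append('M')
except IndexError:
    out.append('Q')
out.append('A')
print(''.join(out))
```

Execution trace: 'V' (except NameError) → 'A' (after the try/except). Output: VA

Answer: VA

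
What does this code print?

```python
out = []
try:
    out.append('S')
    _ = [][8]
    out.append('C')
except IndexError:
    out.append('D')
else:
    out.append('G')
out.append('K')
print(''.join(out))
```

Execution trace: 'S' (try body) → 'D' (except IndexError) → 'K' (after the try/except). Output: SDK

Answer: SDK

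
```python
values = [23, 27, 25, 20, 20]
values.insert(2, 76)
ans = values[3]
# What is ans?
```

Trace:
`values = [23, 27, 25, 20, 20]` → values = [23, 27, 25, 20, 20]
`values.insert(2, 76)` → values = [23, 27, 76, 25, 20, 20]
`ans = values[3]` → ans = 25
So ans = 25

Answer: 25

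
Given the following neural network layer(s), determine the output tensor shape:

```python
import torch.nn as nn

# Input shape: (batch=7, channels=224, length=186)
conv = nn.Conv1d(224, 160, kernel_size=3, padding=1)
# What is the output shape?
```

Input: (7, 224, 186) -> Output: (7, 160, 186)

Answer: (7, 160, 186)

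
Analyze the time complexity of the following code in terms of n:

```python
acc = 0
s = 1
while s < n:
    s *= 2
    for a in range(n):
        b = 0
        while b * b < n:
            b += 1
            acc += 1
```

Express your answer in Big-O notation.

Each loop level contributes: log n × n × √n. Multiplying the contributions gives O(n√n log n).

Answer: O(n√n log n)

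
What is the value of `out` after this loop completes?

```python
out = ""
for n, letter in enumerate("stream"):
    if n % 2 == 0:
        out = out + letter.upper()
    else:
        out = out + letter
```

Uppercase even positions in 'stream'
`out` takes the values: "" → "S" → "St" → "StR" → "StRe" → "StReA" → "StReAm"

Answer: "StReAm"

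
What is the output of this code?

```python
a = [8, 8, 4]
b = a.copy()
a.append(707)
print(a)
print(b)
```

Key concept: list.copy() creates independent copy.
Step by step:
`a = [8, 8, 4]` → a = [8, 8, 4]
`b = a.copy()` → b = [8, 8, 4]
`a.append(707)` → a = [8, 8, 4, 707]
`print(a)` → prints [8, 8, 4, 707]
`print(b)` → prints [8, 8, 4]

Answer:
[8, 8, 4, 707]
[8, 8, 4]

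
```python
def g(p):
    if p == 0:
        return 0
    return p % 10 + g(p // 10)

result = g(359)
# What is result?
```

Sum of digits of 359: 9 + 5 + 3 = 17

Answer: 17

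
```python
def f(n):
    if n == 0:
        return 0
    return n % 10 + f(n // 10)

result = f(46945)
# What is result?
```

Sum of digits of 46945: 5 + 4 + 9 + 6 + 4 = 28

Answer: 28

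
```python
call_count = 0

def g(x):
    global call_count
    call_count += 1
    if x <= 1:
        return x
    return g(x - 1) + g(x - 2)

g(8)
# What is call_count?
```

Calls(x) = 1 + Calls(x-1) + Calls(x-2); Calls(0)=Calls(1)=1. For x=8 this gives 67.

Answer: 67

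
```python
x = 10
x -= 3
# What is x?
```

Trace:
`x = 10` → x = 10
`x -= 3` → x = 7
So x = 7

Answer: 7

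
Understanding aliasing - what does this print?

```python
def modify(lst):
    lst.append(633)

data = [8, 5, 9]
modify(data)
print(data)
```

Key concept: function modifies passed list.
Step by step:
`data = [8, 5, 9]` → data = [8, 5, 9]
`modify(data)` → data = [8, 5, 9, 633]
`print(data)` → prints [8, 5, 9, 633]

Answer: [8, 5, 9, 633]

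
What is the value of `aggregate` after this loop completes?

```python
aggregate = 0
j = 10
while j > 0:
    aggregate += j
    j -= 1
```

Sum 10 down to 1
`aggregate` takes the values: 0 → 10 → 19 → 27 → 34 → 40 → 45 → 49 → 52 → 54 → 55

Answer: 55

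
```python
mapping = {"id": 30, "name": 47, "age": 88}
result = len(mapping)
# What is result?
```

Trace:
`mapping = {"id": 30, "name": 47, "age": 88}` → mapping = {'id': 30, 'name': 47, 'age': 88}
`result = len(mapping)` → result = 3
So result = 3

Answer: 3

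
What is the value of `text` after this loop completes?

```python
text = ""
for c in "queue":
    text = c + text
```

Reverse 'queue'
`text` takes the values: "" → "q" → "uq" → "euq" → "ueuq" → "eueuq"

Answer: "eueuq"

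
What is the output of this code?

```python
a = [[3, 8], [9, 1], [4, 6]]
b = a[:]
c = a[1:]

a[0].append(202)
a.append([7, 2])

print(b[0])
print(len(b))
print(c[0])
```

Key concept: slice with nested mutation.
Step by step:
`a = [[3, 8], [9, 1], [4, 6]]` → a = [[3, 8], [9, 1], [4, 6]]
`b = a[:]` → b = [[3, 8], [9, 1], [4, 6]]
`c = a[1:]` → c = [[9, 1], [4, 6]]
`a[0].append(202)` → a = [[3, 8, 202], [9, 1], [4, 6]]; b = [[3, 8, 202], [9, 1], [4, 6]]
`a.append([7, 2])` → a = [[3, 8, 202], [9, 1], [4, 6], [7, 2]]
`print(b[0])` → prints [3, 8, 202]
`print(len(b))` → prints 3
`print(c[0])` → prints [9, 1]

Answer:
[3, 8, 202]
3
[9, 1]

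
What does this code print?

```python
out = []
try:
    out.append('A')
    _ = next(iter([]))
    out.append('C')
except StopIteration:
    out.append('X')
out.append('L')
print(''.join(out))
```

Execution trace: 'A' (try body) → 'X' (except StopIteration) → 'L' (after the try/except). Output: AXL

Answer: AXL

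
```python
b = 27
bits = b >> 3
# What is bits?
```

Trace:
`b = 27` → b = 27
`bits = b >> 3` → bits = 3
So bits = 3

Answer: 3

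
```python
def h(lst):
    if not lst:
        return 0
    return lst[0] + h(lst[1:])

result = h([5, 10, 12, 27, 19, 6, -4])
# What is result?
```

5 + 10 + 12 + 27 + 19 + 6 + (-4) + 0 = 75

Answer: 75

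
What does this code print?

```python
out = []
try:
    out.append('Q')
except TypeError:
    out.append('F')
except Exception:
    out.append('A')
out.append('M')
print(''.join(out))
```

Execution trace: 'Q' (try body, no exception) → 'M' (after the try/except). Output: QM

Answer: QM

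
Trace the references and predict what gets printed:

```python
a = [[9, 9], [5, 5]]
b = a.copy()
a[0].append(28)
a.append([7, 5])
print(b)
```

Key concept: shallow copy with nested lists.
Step by step:
`a = [[9, 9], [5, 5]]` → a = [[9, 9], [5, 5]]
`b = a.copy()` → b = [[9, 9], [5, 5]]
`a[0].append(28)` → a = [[9, 9, 28], [5, 5]]; b = [[9, 9, 28], [5, 5]]
`a.append([7, 5])` → a = [[9, 9, 28], [5, 5], [7, 5]]
`print(b)` → prints [[9, 9, 28], [5, 5]]

Answer: [[9, 9, 28], [5, 5]]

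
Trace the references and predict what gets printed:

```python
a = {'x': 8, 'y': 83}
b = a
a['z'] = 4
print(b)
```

Key concept: dict aliasing.
Step by step:
`a = {'x': 8, 'y': 83}` → a = {'x': 8, 'y': 83}
`b = a` → b = {'x': 8, 'y': 83} (same object as a)
`a['z'] = 4` → a = {'x': 8, 'y': 83, 'z': 4} (same object as b); b = {'x': 8, 'y': 83, 'z': 4} (same object as a)
`print(b)` → prints {'x': 8, 'y': 83, 'z': 4}

Answer: {'x': 8, 'y': 83, 'z': 4}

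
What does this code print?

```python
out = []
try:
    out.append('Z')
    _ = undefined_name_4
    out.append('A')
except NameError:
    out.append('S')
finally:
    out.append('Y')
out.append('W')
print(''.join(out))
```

Execution trace: 'Z' (try body) → 'S' (except NameError) → 'Y' (finally) → 'W' (after the try/except). Output: ZSYW

Answer: ZSYW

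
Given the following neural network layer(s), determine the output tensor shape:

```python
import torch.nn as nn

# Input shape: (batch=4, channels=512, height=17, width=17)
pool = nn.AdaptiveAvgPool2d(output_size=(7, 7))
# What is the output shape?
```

Input: (4, 512, 17, 17) -> Output: (4, 512, 7, 7)

Answer: (4, 512, 7, 7)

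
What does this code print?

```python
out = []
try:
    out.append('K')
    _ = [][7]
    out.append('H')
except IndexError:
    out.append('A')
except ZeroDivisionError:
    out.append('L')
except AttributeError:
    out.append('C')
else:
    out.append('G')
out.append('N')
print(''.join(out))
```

Execution trace: 'K' (try body) → 'A' (except IndexError) → 'N' (after the try/except). Output: KAN

Answer: KAN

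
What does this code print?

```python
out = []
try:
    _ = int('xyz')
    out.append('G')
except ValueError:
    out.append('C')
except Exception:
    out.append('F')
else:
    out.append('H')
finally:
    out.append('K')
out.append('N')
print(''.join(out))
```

Execution trace: 'C' (except ValueError) → 'K' (finally) → 'N' (after the try/except). Output: CKN

Answer: CKN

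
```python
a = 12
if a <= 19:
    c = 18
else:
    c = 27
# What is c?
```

Trace:
`a = 12` → a = 12
`if a <= 19: ...` → a <= 19 is True → c = 18
So c = 18

Answer: 18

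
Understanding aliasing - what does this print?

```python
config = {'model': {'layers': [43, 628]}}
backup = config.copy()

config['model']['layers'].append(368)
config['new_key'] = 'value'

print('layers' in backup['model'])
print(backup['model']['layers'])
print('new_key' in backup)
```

Key concept: shallow copy gotcha with nested dict.
Step by step:
`config = {'model': {'layers': [43, 628]}}` → config = {'model': {'layers': [43, 628]}}
`backup = config.copy()` → backup = {'model': {'layers': [43, 628]}}
`config['model']['layers'].append(368)` → config = {'model': {'layers': [43, 628, 368]}}; backup = {'model': {'layers': [43, 628, 368]}}
`config['new_key'] = 'value'` → config = {'model': {'layers': [43, 628, 368]}, 'new_key': 'value'}
`print('layers' in backup['model'])` → prints True
`print(backup['model']['layers'])` → prints [43, 628, 368]
`print('new_key' in backup)` → prints False

Answer:
True
[43, 628, 368]
False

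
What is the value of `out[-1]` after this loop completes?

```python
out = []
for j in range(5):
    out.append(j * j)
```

Last element of squares 0 to 4
`out` takes the values: [] → [0] → [0, 1] → [0, 1, 4] → [0, 1, 4, 9] → [0, 1, 4, 9, 16]
So `out[-1]` = 16

Answer: 16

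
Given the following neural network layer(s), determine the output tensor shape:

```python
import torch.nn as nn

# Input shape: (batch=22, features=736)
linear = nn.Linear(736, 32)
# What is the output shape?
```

Input: (22, 736) -> Output: (22, 32)

Answer: (22, 32)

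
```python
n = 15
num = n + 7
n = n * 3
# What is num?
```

Trace:
`n = 15` → n = 15
`num = n + 7` → num = 22
`n = n * 3` → n = 45
So num = 22

Answer: 22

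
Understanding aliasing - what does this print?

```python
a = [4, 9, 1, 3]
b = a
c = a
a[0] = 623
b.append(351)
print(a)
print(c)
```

Key concept: multiple aliases.
Step by step:
`a = [4, 9, 1, 3]` → a = [4, 9, 1, 3]
`b = a` → b = [4, 9, 1, 3] (same object as a)
`c = a` → c = [4, 9, 1, 3] (same object as a, b)
`a[0] = 623` → a = [623, 9, 1, 3] (same object as b, c); b = [623, 9, 1, 3] (same object as a, c); c = [623, 9, 1, 3] (same object as a, b)
`b.append(351)` → a = [623, 9, 1, 3, 351] (same object as b, c); b = [623, 9, 1, 3, 351] (same object as a, c); c = [623, 9, 1, 3, 351] (same object as a, b)
`print(a)` → prints [623, 9, 1, 3, 351]
`print(c)` → prints [623, 9, 1, 3, 351]

Answer:
[623, 9, 1, 3, 351]
[623, 9, 1, 3, 351]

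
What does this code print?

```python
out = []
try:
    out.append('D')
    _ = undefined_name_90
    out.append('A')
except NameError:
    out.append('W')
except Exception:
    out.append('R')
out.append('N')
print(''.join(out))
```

Execution trace: 'D' (try body) → 'W' (except NameError) → 'N' (after the try/except). Output: DWN

Answer: DWN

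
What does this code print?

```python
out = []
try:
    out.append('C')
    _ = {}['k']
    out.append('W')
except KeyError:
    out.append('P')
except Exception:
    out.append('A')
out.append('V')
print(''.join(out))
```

Execution trace: 'C' (try body) → 'P' (except KeyError) → 'V' (after the try/except). Output: CPV

Answer: CPV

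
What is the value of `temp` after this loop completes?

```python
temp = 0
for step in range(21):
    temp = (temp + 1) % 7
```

Increment mod 7, 21 times = 0
`temp` takes the values: 0 → 1 → 2 → 3 → 4 → 5 → 6 → 0 → 1 → 2 → 3 → 4 → 5 → 6 → 0 → 1 → 2 → 3 → 4 → 5 → 6 → 0

Answer: 0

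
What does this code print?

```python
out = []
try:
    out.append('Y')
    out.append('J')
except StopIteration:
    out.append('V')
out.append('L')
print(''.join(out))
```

Execution trace: 'Y' (try body) → 'J' (try body, no exception) → 'L' (after the try/except). Output: YJL

Answer: YJL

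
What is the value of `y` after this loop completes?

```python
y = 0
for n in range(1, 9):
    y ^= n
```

XOR of 1 to 8
`y` takes the values: 0 → 1 → 3 → 0 → 4 → 1 → 7 → 0 → 8

Answer: 8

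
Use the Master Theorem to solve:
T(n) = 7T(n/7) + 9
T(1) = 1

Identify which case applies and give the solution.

a=7, b=7, f(n)=9. log_7(7) = 1. Since c=0 < 1, Case 1 applies: T(n) = Θ(n^log_b(a)) = O(n).

Answer: O(n) - Case 1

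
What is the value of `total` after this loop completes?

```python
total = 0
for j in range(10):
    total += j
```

Sum of 0 to 9 = 45
`total` takes the values: 0 → 1 → 3 → 6 → 10 → 15 → 21 → 28 → 36 → 45

Answer: 45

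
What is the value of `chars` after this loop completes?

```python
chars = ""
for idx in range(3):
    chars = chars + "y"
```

Repeat 'y' 3 times
`chars` takes the values: "" → "y" → "yy" → "yyy"

Answer: "yyy"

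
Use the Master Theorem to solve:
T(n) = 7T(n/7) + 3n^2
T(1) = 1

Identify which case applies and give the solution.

a=7, b=7, f(n)=3n^2. log_7(7) = 1. Since c=2 > 1 and the regularity condition holds (7(n/7)^2 = (7/7^2)n^2 with 7/7^2 < 1), Case 3 applies: T(n) = Θ(f(n)) = O(n^2).

Answer: O(n^2) - Case 3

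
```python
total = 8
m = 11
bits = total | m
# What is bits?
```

Trace:
`total = 8` → total = 8
`m = 11` → m = 11
`bits = total | m` → bits = 11
So bits = 11

Answer: 11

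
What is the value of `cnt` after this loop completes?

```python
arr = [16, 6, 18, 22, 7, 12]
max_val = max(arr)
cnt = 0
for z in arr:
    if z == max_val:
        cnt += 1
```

Count of max value 22 in [16, 6, 18, 22, 7, 12]
`cnt` takes the values: 0 → 1

Answer: 1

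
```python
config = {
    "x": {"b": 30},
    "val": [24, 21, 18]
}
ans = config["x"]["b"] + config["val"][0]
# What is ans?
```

Trace:
`config = { ...` → config = {'x': {'b': 30}, 'val': [24, 21, 18]}
`ans = config["x"]["b"] + config["val"][0]` → ans = 54
So ans = 54

Answer: 54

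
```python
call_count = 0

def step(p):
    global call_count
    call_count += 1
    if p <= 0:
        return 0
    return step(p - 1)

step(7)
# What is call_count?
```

Linear recursion stepping by 1: 8 calls from p=7 down to ≤0.

Answer: 8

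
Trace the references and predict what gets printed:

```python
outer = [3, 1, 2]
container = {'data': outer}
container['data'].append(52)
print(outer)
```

Key concept: dict holds reference to list.
Step by step:
`outer = [3, 1, 2]` → outer = [3, 1, 2]
`container = {'data': outer}` → container = {'data': [3, 1, 2]}
`container['data'].append(52)` → outer = [3, 1, 2, 52]; container = {'data': [3, 1, 2, 52]}
`print(outer)` → prints [3, 1, 2, 52]

Answer: [3, 1, 2, 52]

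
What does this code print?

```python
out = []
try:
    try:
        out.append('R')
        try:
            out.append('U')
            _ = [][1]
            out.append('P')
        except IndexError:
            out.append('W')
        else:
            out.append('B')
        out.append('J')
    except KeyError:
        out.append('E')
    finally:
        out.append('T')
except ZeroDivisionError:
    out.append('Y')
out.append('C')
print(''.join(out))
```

Execution trace: 'R' (try body) → 'U' (inner try body) → 'W' (inner except IndexError) → 'J' (try body, no exception) → 'T' (finally) → 'C' (after the try/except). Output: RUWJTC

Answer: RUWJTC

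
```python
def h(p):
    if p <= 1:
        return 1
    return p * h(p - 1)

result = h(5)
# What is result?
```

h(5) = 5 * 4 * 3 * 2 * 1 = 120

Answer: 120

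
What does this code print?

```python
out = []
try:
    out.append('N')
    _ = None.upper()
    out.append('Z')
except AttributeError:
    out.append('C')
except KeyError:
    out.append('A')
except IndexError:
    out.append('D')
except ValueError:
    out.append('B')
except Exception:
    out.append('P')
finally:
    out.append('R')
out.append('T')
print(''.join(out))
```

Execution trace: 'N' (try body) → 'C' (except AttributeError) → 'R' (finally) → 'T' (after the try/except). Output: NCRT

Answer: NCRT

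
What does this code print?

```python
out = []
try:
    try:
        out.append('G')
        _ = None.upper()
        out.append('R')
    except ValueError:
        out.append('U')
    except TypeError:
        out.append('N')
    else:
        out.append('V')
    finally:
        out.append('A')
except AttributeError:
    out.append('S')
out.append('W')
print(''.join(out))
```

Execution trace: 'G' (inner try body) → 'A' (inner finally) → 'S' (outer except AttributeError) → 'W' (after the try/except). Output: GASW

Answer: GASW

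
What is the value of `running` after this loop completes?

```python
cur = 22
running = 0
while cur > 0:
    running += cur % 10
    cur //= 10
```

Sum digits of 22
`running` takes the values: 0 → 2 → 4

Answer: 4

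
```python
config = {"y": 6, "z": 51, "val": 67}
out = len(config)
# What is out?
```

Trace:
`config = {"y": 6, "z": 51, "val": 67}` → config = {'y': 6, 'z': 51, 'val': 67}
`out = len(config)` → out = 3
So out = 3

Answer: 3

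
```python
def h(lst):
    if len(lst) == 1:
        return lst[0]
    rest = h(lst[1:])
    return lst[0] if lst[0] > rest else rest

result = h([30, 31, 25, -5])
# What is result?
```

Recursive max over [30, 31, 25, -5] = 31

Answer: 31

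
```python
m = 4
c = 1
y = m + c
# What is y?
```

Trace:
`m = 4` → m = 4
`c = 1` → c = 1
`y = m + c` → y = 5
So y = 5

Answer: 5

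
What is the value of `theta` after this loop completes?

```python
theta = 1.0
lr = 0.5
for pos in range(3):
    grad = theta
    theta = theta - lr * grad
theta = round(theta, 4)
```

Gradient descent: w = 1.0 * (1 - 0.5)^3
`theta` takes the values: 1.0 → 0.5 → 0.25 → 0.125

Answer: 0.125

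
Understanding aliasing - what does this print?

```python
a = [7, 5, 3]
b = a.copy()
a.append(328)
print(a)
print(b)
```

Key concept: list.copy() creates independent copy.
Step by step:
`a = [7, 5, 3]` → a = [7, 5, 3]
`b = a.copy()` → b = [7, 5, 3]
`a.append(328)` → a = [7, 5, 3, 328]
`print(a)` → prints [7, 5, 3, 328]
`print(b)` → prints [7, 5, 3]

Answer:
[7, 5, 3, 328]
[7, 5, 3]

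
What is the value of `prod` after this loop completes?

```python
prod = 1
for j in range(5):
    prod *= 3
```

3^5 = 243
`prod` takes the values: 1 → 3 → 9 → 27 → 81 → 243

Answer: 243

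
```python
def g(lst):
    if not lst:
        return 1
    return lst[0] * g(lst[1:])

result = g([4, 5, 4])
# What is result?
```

Product over [4, 5, 4] = 4 * 5 * 4 = 80

Answer: 80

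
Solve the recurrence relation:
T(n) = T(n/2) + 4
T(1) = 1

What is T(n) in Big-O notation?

Each step divides n by 2 and adds 4. After log_2(n) steps we reach T(1)=1. So T(n) = 4·log_2(n) + 1 = O(log n).

Answer: O(log n)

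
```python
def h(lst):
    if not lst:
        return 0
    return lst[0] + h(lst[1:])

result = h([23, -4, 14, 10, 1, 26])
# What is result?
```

23 + (-4) + 14 + 10 + 1 + 26 + 0 = 70

Answer: 70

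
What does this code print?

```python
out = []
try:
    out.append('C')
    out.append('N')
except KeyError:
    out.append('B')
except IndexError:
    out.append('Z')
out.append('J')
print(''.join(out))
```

Execution trace: 'C' (try body) → 'N' (try body, no exception) → 'J' (after the try/except). Output: CNJ

Answer: CNJ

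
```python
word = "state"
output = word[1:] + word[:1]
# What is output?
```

Trace:
`word = "state"` → word = 'state'
`output = word[1:] + word[:1]` → output = 'tates'
So output = 'tates'

Answer: 'tates'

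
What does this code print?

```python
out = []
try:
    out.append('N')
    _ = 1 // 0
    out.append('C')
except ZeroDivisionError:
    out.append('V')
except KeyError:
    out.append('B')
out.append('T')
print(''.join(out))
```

Execution trace: 'N' (try body) → 'V' (except ZeroDivisionError) → 'T' (after the try/except). Output: NVT

Answer: NVT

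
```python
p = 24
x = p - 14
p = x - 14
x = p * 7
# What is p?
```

Trace:
`p = 24` → p = 24
`x = p - 14` → x = 10
`p = x - 14` → p = -4
`x = p * 7` → x = -28
So p = -4

Answer: -4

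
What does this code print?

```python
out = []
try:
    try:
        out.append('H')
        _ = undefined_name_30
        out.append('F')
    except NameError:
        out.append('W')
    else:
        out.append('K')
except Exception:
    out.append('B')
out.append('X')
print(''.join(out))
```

Execution trace: 'H' (inner try body) → 'W' (inner except NameError) → 'X' (after the try/except). Output: HWX

Answer: HWX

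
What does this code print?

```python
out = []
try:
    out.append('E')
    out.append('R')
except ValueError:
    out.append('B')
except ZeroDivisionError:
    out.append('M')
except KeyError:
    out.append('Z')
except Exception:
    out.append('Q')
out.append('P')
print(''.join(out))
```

Execution trace: 'E' (try body) → 'R' (try body, no exception) → 'P' (after the try/except). Output: ERP

Answer: ERP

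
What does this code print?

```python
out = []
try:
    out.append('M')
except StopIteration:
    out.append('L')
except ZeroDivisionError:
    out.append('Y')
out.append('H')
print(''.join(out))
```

Execution trace: 'M' (try body, no exception) → 'H' (after the try/except). Output: MH

Answer: MH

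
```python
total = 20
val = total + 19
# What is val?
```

Trace:
`total = 20` → total = 20
`val = total + 19` → val = 39
So val = 39

Answer: 39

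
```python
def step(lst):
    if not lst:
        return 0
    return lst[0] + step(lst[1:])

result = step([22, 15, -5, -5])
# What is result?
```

22 + 15 + (-5) + (-5) + 0 = 27

Answer: 27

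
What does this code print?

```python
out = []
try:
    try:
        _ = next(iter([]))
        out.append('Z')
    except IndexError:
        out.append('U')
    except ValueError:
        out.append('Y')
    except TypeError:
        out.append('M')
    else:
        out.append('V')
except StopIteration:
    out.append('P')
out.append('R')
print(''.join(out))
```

Execution trace: 'P' (outer except StopIteration) → 'R' (after the try/except). Output: PR

Answer: PR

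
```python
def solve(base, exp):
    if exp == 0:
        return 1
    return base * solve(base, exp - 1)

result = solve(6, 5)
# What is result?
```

solve(6, 5) = 6 * 6 * 6 * 6 * 6 = 7776

Answer: 7776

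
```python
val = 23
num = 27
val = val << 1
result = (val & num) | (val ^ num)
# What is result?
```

Trace:
`val = 23` → val = 23
`num = 27` → num = 27
`val = val << 1` → val = 46
`result = (val & num) | (val ^ num)` → result = 63
So result = 63

Answer: 63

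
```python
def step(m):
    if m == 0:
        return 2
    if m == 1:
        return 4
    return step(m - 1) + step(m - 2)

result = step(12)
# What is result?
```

Build up from base cases: step(0)=2, step(1)=4, step(2)=6, step(3)=10, step(4)=16, step(5)=26, step(6)=42, ..., step(12)=754

Answer: 754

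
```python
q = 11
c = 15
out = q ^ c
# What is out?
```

Trace:
`q = 11` → q = 11
`c = 15` → c = 15
`out = q ^ c` → out = 4
So out = 4

Answer: 4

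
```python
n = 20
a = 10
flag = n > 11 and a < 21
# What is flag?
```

Trace:
`n = 20` → n = 20
`a = 10` → a = 10
`flag = n > 11 and a < 21` → flag = True
So flag = True

Answer: True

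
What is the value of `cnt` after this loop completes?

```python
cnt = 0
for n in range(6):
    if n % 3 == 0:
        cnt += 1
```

Count numbers divisible by 3 in range(6)
`cnt` takes the values: 0 → 1 → 2

Answer: 2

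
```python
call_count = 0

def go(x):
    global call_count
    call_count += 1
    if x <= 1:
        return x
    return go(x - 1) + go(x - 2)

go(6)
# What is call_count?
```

Calls(x) = 1 + Calls(x-1) + Calls(x-2); Calls(0)=Calls(1)=1. For x=6 this gives 25.

Answer: 25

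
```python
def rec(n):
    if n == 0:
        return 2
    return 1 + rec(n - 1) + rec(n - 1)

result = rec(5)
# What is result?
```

rec(n) = 1 + 2·rec(n-1), rec(0)=2. Closed form: (2+1)·2^5 - 1 = 95.

Answer: 95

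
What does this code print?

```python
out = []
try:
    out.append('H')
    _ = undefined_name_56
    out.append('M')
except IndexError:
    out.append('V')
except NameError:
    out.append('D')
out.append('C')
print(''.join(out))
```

Execution trace: 'H' (try body) → 'D' (except NameError) → 'C' (after the try/except). Output: HDC

Answer: HDC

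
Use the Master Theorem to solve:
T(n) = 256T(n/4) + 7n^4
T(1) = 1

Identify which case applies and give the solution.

a=256, b=4, f(n)=7n^4. log_4(256) = 4. Since c=4 = 4, Case 2 applies: T(n) = Θ(n^log_b(a) · log n) = O(n^4 log n).

Answer: O(n^4 log n) - Case 2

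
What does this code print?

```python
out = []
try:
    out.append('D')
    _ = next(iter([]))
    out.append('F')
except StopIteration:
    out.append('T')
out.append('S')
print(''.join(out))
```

Execution trace: 'D' (try body) → 'T' (except StopIteration) → 'S' (after the try/except). Output: DTS

Answer: DTS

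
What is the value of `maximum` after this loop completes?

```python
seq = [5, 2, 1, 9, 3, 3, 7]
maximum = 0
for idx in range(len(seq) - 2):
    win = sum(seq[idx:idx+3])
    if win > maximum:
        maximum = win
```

Max sum of 3-element window in [5, 2, 1, 9, 3, 3, 7]
`maximum` takes the values: 0 → 8 → 12 → 13 → 15

Answer: 15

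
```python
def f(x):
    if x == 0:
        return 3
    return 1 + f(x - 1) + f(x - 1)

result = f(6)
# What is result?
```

f(x) = 1 + 2·f(x-1), f(0)=3. Closed form: (3+1)·2^6 - 1 = 255.

Answer: 255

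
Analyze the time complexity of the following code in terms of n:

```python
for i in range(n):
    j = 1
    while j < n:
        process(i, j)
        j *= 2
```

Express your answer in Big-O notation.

This is Linear outer loop, logarithmic inner loop. Time complexity: O(n log n).

Answer: O(n log n)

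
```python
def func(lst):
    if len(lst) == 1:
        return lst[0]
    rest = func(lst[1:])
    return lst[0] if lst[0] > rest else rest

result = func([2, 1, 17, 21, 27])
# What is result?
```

Recursive max over [2, 1, 17, 21, 27] = 27

Answer: 27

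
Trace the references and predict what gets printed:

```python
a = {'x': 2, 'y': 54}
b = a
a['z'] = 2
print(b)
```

Key concept: dict aliasing.
Step by step:
`a = {'x': 2, 'y': 54}` → a = {'x': 2, 'y': 54}
`b = a` → b = {'x': 2, 'y': 54} (same object as a)
`a['z'] = 2` → a = {'x': 2, 'y': 54, 'z': 2} (same object as b); b = {'x': 2, 'y': 54, 'z': 2} (same object as a)
`print(b)` → prints {'x': 2, 'y': 54, 'z': 2}

Answer: {'x': 2, 'y': 54, 'z': 2}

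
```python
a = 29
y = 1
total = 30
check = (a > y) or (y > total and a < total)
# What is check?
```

Trace:
`a = 29` → a = 29
`y = 1` → y = 1
`total = 30` → total = 30
`check = (a > y) or (y > total and a < total)` → check = True
So check = True

Answer: True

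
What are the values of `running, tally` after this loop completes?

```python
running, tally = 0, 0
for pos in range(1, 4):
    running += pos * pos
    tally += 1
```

Sum of squares and count
`running, tally` takes the values: (0, 0) → (1, 0) → (1, 1) → (5, 1) → (5, 2) → (14, 2) → (14, 3)

Answer: 14, 3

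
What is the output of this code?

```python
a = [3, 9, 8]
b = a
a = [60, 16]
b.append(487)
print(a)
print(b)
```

Key concept: rebinding vs mutation: a is rebound to a new list, b still points at the original.
Step by step:
`a = [3, 9, 8]` → a = [3, 9, 8]
`b = a` → b = [3, 9, 8] (same object as a)
`a = [60, 16]` → a = [60, 16]
`b.append(487)` → b = [3, 9, 8, 487]
`print(a)` → prints [60, 16]
`print(b)` → prints [3, 9, 8, 487]

Answer:
[60, 16]
[3, 9, 8, 487]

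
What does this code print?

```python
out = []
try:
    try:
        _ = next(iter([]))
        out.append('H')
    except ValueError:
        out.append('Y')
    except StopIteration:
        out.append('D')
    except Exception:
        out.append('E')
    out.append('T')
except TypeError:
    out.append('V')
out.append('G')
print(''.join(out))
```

Execution trace: 'D' (inner except StopIteration) → 'T' (try body, no exception) → 'G' (after the try/except). Output: DTG

Answer: DTG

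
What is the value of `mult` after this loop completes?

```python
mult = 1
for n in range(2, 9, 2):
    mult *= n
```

Product of even numbers 2 to 8
`mult` takes the values: 1 → 2 → 8 → 48 → 384

Answer: 384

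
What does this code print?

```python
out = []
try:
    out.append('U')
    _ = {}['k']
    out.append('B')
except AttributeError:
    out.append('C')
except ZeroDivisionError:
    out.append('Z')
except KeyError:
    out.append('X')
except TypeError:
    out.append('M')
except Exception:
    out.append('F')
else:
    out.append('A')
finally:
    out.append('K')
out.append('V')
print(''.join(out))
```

Execution trace: 'U' (try body) → 'X' (except KeyError) → 'K' (finally) → 'V' (after the try/except). Output: UXKV

Answer: UXKV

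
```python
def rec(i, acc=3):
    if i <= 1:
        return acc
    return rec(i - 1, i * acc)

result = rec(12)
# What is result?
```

Accumulator trace (n, acc): (12, 3) -> (11, 36) -> (10, 396) -> (9, 3960) -> (8, 35640) -> (7, 285120) -> (6, 1995840) -> (5, 11975040) -> (4, 59875200) -> (3, 239500800) -> (2, 718502400) -> (1, 1437004800) -> return 1437004800

Answer: 1437004800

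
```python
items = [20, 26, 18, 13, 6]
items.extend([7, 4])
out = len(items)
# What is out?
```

Trace:
`items = [20, 26, 18, 13, 6]` → items = [20, 26, 18, 13, 6]
`items.extend([7, 4])` → items = [20, 26, 18, 13, 6, 7, 4]
`out = len(items)` → out = 7
So out = 7

Answer: 7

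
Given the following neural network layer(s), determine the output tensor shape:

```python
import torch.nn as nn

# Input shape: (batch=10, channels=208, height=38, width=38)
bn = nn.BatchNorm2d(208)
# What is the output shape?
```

Input: (10, 208, 38, 38) -> Output: (10, 208, 38, 38)

Answer: (10, 208, 38, 38)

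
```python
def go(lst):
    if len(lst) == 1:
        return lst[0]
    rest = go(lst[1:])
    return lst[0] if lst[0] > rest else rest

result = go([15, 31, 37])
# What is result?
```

Recursive max over [15, 31, 37] = 37

Answer: 37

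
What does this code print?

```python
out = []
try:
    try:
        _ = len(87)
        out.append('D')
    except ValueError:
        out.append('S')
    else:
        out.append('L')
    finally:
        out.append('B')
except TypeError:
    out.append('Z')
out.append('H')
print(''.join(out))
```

Execution trace: 'B' (finally) → 'Z' (outer except TypeError) → 'H' (after the try/except). Output: BZH

Answer: BZH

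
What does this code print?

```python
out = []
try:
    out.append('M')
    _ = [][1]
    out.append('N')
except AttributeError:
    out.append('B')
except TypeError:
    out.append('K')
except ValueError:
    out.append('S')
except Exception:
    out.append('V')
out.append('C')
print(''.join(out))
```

Execution trace: 'M' (try body) → 'V' (except Exception) → 'C' (after the try/except). Output: MVC

Answer: MVC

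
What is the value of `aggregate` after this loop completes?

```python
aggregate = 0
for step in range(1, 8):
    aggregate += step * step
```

Sum of squares 1² to 7² = 140
`aggregate` takes the values: 0 → 1 → 5 → 14 → 30 → 55 → 91 → 140

Answer: 140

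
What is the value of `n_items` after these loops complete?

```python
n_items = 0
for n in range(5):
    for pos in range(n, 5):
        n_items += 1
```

Upper triangle: 5 + 4 + ... + 1
`n_items` takes the values: 0 → 1 → 2 → 3 → 4 → 5 → 6 → 7 → 8 → 9 → 10 → 11 → 12 → 13 → 14 → 15

Answer: 15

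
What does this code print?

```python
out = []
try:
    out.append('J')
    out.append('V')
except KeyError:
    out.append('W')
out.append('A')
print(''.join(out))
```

Execution trace: 'J' (try body) → 'V' (try body, no exception) → 'A' (after the try/except). Output: JVA

Answer: JVA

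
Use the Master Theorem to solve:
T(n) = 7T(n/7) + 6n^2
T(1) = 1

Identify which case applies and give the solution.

a=7, b=7, f(n)=6n^2. log_7(7) = 1. Since c=2 > 1 and the regularity condition holds (7(n/7)^2 = (7/7^2)n^2 with 7/7^2 < 1), Case 3 applies: T(n) = Θ(f(n)) = O(n^2).

Answer: O(n^2) - Case 3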